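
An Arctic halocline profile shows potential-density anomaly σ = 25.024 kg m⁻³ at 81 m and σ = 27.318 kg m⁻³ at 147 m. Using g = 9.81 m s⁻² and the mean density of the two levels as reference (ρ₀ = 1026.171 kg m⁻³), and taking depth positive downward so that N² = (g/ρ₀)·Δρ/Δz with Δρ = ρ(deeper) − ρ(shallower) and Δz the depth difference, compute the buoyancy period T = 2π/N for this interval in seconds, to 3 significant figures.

Δρ = 1027.318 − 1025.024 = 2.294 kg m⁻³ over Δz = 147 − 81 = 66 m.
N² = (9.81/1026.171) × (2.294/66) = 3.3228 × 10⁻⁴ s⁻².
N = √(3.3228 × 10⁻⁴) = 0.018229 rad s⁻¹, so T = 2π/N = 344.68 s ≈ 345 s.

345 s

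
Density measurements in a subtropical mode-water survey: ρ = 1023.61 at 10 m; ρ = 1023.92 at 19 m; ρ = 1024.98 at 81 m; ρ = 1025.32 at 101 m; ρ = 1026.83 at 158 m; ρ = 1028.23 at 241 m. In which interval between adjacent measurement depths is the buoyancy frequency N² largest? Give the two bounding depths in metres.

10–19 m

Compute the density gradient over each adjacent pair:
  10–19 m: Δρ/Δz = 0.31/9 = 0.034 kg m⁻⁴
  19–81 m: Δρ/Δz = 1.06/62 = 0.017 kg m⁻⁴
  81–101 m: Δρ/Δz = 0.34/20 = 0.017 kg m⁻⁴
  101–158 m: Δρ/Δz = 1.51/57 = 0.026 kg m⁻⁴
  158–241 m: Δρ/Δz = 1.40/83 = 0.017 kg m⁻⁴
The largest gradient is in the 10–19 m interval — the pycnocline.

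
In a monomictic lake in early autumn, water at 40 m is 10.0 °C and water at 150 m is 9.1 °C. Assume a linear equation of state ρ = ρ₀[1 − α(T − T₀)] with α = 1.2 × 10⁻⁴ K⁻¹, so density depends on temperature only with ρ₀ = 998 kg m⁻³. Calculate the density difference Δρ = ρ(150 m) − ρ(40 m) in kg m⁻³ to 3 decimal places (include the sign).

ΔT = -0.9 K, Δρ/ρ₀ = −αΔT = 1.08 × 10⁻⁴.
Δρ = 998 × (1.08 × 10⁻⁴) = +0.108 kg m⁻³.
Positive Δρ: denser below, stable.

+0.108 kg m⁻³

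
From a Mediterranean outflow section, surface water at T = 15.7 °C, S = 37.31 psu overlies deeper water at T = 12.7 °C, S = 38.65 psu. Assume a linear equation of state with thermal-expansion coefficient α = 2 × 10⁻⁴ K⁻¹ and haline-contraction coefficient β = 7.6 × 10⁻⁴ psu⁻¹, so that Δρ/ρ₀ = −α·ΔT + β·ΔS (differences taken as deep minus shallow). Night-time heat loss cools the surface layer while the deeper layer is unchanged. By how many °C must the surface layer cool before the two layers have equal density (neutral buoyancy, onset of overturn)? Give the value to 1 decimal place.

Neutral buoyancy requires Δρ = 0, i.e. −α(T_deep − T_surf′) + β(S_deep − S_surf) = 0.
T_surf′ = T_deep − (β/α)·ΔS = 12.7 − (7.6 × 10⁻⁴/2 × 10⁻⁴)·(+1.34) = 7.608 °C.
Cooling required: 15.7 − (7.608) = 8.092 °C.

8.1 °C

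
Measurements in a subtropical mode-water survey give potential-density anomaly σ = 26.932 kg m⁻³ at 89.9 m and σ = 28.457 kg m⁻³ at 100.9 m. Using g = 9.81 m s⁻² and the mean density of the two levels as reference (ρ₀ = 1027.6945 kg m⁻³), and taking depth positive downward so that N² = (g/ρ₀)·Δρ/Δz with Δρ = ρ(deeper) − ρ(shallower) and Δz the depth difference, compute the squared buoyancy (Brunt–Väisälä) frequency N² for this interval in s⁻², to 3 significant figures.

1.32 × 10⁻³ s⁻²

Δρ = 1028.457 − 1026.932 = 1.525 kg m⁻³ over Δz = 100.9 − 89.9 = 11 m.
N² = (9.81/1027.6945) × (1.525/11) = 1.3234 × 10⁻³ s⁻² ≈ 1.32 × 10⁻³ s⁻².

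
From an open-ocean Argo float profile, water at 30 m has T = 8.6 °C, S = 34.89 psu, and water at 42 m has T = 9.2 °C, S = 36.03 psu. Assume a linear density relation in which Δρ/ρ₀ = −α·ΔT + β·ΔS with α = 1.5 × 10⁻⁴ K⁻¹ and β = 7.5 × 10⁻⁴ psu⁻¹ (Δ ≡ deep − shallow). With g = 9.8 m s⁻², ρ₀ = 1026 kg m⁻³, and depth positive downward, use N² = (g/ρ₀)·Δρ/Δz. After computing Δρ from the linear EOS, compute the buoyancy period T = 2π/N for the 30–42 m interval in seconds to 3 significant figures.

251 s

ΔT = +0.6 K, ΔS = +1.14 psu (deep − shallow).
Δρ/ρ₀ = −αΔT + βΔS = -9.00 × 10⁻⁵ + 8.55 × 10⁻⁴ = 7.65 × 10⁻⁴, so Δρ ≈ 0.7849 kg m⁻³.
N² = (g/ρ₀)·Δρ/Δz = g·(Δρ/ρ₀)/Δz = 9.8 × 7.65 × 10⁻⁴ / 12 = 6.2475 × 10⁻⁴ s⁻².
N = √(6.2475 × 10⁻⁴) = 0.024995 rad s⁻¹ → T = 2π/N = 251.38 s ≈ 251 s.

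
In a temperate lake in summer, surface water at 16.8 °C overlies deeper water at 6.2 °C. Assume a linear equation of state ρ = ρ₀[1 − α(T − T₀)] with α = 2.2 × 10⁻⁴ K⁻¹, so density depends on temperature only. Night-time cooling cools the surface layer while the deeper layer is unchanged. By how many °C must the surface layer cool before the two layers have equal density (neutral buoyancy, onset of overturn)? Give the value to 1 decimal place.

With temperature the only control, equal density requires T_surf′ = T_deep.
T_surf′ = 6.2 °C.
Cooling required: 16.8 − 6.2 = 10.6 °C.

10.6 °C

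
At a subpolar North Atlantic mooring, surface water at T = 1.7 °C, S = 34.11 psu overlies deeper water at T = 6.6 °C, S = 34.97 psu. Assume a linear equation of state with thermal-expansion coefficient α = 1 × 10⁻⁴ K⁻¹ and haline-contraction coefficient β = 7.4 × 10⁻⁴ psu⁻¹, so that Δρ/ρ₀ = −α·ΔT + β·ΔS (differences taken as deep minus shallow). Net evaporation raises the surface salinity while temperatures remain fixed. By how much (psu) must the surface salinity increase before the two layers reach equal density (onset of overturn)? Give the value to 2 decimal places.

Neutral buoyancy requires −α(T_deep − T_surf) + β(S_deep − S_surf′) = 0.
S_surf′ = S_deep − (α/β)·ΔT = 34.97 − (1 × 10⁻⁴/7.4 × 10⁻⁴)·(+4.9) = 34.3078 psu.
Increase required: 34.3078 − 34.11 = 0.1978 psu.

0.20 psu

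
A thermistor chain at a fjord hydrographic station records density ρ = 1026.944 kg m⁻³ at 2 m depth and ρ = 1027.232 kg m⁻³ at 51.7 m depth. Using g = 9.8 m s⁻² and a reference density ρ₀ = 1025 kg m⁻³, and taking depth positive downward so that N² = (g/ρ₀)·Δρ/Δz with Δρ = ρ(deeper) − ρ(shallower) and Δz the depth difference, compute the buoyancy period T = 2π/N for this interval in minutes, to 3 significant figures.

14.1 min

Δρ = 1027.232 − 1026.944 = 0.288 kg m⁻³ over Δz = 51.7 − 2 = 49.7 m.
N² = (9.8/1025) × (0.288/49.7) = 5.5404 × 10⁻⁵ s⁻².
N = √(5.5404 × 10⁻⁵) = 7.4434 × 10⁻³ rad s⁻¹, so T = 2π/N = 844.13 s = 14.069 min ≈ 14.1 min.
N² > 0, so the interval is statically stable.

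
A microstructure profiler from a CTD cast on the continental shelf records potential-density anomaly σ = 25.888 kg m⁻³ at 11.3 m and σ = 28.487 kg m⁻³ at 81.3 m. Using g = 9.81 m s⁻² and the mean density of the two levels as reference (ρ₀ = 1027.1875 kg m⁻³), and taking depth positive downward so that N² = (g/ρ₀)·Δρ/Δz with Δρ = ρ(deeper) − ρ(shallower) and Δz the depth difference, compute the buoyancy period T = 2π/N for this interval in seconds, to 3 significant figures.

Δρ = 1028.487 − 1025.888 = 2.599 kg m⁻³ over Δz = 81.3 − 11.3 = 70 m.
N² = (9.81/1027.1875) × (2.599/70) = 3.5459 × 10⁻⁴ s⁻².
N = √(3.5459 × 10⁻⁴) = 0.018831 rad s⁻¹, so T = 2π/N = 333.66 s ≈ 334 s.

334 s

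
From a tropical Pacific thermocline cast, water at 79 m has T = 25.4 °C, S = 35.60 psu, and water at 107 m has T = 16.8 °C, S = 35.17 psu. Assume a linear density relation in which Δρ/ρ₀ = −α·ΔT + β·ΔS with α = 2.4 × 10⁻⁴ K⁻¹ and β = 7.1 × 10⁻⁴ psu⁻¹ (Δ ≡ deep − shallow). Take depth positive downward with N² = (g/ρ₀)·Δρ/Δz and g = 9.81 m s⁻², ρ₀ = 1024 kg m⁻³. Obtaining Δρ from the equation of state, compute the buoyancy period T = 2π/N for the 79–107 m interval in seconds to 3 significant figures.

253 s

ΔT = -8.6 K, ΔS = -0.43 psu (deep − shallow).
Δρ/ρ₀ = −αΔT + βΔS = 2.064 × 10⁻³ − 3.053 × 10⁻⁴ = 1.7587 × 10⁻³, so Δρ ≈ 1.801 kg m⁻³.
N² = (g/ρ₀)·Δρ/Δz = g·(Δρ/ρ₀)/Δz = 9.81 × 1.7587 × 10⁻³ / 28 = 6.1617 × 10⁻⁴ s⁻².
N = √(6.1617 × 10⁻⁴) = 0.024823 rad s⁻¹ → T = 2π/N = 253.12 s ≈ 253 s.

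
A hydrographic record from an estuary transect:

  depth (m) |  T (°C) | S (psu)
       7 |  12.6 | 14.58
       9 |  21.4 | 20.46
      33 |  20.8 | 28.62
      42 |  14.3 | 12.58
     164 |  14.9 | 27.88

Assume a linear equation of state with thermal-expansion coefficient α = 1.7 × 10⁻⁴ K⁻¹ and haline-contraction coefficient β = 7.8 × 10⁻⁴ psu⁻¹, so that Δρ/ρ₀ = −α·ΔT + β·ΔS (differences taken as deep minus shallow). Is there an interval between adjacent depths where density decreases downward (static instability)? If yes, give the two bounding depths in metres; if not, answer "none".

Evaluate Δρ/ρ₀ = −αΔT + βΔS across each adjacent pair:
  7–9 m: −αΔT+βΔS = −(1.7 × 10⁻⁴)(+8.8)+(7.8 × 10⁻⁴)(+5.88) = 3.1 × 10⁻³ → stable
  9–33 m: −αΔT+βΔS = −(1.7 × 10⁻⁴)(-0.6)+(7.8 × 10⁻⁴)(+8.16) = 6.5 × 10⁻³ → stable
  33–42 m: −αΔT+βΔS = −(1.7 × 10⁻⁴)(-6.5)+(7.8 × 10⁻⁴)(-16.04) = -0.011 → UNSTABLE
  42–164 m: −αΔT+βΔS = −(1.7 × 10⁻⁴)(+0.6)+(7.8 × 10⁻⁴)(+15.30) = 0.012 → stable
The 33–42 m interval has Δρ < 0: lighter water underlies denser water.

33–42 m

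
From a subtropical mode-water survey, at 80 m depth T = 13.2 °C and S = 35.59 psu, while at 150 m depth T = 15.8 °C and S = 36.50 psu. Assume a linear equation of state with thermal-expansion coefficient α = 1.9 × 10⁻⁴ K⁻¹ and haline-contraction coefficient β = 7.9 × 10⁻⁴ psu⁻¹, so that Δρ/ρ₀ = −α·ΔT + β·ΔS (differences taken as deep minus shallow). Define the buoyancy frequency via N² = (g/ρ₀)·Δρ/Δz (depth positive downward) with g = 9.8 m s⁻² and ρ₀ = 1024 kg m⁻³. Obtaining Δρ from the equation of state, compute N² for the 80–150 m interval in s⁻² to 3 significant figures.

3.15 × 10⁻⁵ s⁻²

ΔT = +2.6 K, ΔS = +0.91 psu (deep − shallow).
Δρ/ρ₀ = −αΔT + βΔS = -4.94 × 10⁻⁴ + 7.189 × 10⁻⁴ = 2.249 × 10⁻⁴, so Δρ ≈ 0.2303 kg m⁻³.
N² = (g/ρ₀)·Δρ/Δz = g·(Δρ/ρ₀)/Δz = 9.8 × 2.249 × 10⁻⁴ / 70 = 3.1486 × 10⁻⁵ s⁻² ≈ 3.15 × 10⁻⁵ s⁻².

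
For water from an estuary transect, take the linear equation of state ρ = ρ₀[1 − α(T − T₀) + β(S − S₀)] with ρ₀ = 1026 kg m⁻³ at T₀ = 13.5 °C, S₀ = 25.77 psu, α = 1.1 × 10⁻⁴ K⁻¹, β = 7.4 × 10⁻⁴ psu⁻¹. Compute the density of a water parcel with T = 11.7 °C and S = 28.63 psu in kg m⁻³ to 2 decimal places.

1028.37 kg m⁻³

T − T₀ = -1.8 K, S − S₀ = +2.86 psu.
Bracket = 1 − α·(-1.8) + β·(+2.86) = 1 + (2.3144 × 10⁻³) = 1.0023144.
ρ = 1026 × 1.0023144 = 1028.37 kg m⁻³.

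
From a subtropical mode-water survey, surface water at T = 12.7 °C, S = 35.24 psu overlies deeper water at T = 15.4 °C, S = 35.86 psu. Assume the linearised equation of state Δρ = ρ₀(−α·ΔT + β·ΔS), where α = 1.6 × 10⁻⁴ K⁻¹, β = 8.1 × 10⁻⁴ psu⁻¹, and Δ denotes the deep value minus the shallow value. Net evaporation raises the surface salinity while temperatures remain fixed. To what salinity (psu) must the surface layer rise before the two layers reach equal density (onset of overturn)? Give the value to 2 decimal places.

Neutral buoyancy requires −α(T_deep − T_surf) + β(S_deep − S_surf′) = 0.
S_surf′ = S_deep − (α/β)·ΔT = 35.86 − (1.6 × 10⁻⁴/8.1 × 10⁻⁴)·(+2.7) = 35.3267 psu.
Increase required: 35.3267 − 35.24 = 0.0867 psu.

35.33 psu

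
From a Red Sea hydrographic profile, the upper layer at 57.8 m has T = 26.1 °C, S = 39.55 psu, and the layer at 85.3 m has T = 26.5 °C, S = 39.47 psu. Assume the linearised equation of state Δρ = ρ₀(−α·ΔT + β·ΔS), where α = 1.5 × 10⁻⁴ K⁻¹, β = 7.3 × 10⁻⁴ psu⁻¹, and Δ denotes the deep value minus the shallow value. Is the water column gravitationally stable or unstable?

unstable

ΔT = 26.5 − 26.1 = +0.4 K and ΔS = 39.47 − 39.55 = -0.08 psu (deep − shallow).
−αΔT = -6.00 × 10⁻⁵; βΔS = -5.84 × 10⁻⁵; sum Δρ/ρ₀ = -1.184 × 10⁻⁴.
Δρ/ρ₀ < 0, so Δρ < 0: deeper water is lighter → statically unstable; the column would overturn.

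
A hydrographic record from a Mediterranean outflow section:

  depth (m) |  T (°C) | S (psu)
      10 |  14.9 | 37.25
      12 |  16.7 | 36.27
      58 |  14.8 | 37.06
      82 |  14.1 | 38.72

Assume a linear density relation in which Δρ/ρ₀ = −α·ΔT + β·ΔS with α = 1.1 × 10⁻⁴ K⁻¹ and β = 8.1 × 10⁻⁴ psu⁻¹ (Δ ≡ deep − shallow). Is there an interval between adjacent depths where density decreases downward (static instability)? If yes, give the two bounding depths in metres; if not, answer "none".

10–12 m

Evaluate Δρ/ρ₀ = −αΔT + βΔS across each adjacent pair:
  10–12 m: −αΔT+βΔS = −(1.1 × 10⁻⁴)(+1.8)+(8.1 × 10⁻⁴)(-0.98) = -9.9 × 10⁻⁴ → UNSTABLE
  12–58 m: −αΔT+βΔS = −(1.1 × 10⁻⁴)(-1.9)+(8.1 × 10⁻⁴)(+0.79) = 8.5 × 10⁻⁴ → stable
  58–82 m: −αΔT+βΔS = −(1.1 × 10⁻⁴)(-0.7)+(8.1 × 10⁻⁴)(+1.66) = 1.4 × 10⁻³ → stable
The 10–12 m interval has Δρ < 0: lighter water underlies denser water.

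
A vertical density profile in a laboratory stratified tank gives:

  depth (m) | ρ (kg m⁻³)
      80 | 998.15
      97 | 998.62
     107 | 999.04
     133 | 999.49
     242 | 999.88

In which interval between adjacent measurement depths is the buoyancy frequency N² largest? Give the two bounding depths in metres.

97–107 m

Compute the density gradient over each adjacent pair:
  80–97 m: Δρ/Δz = 0.47/17 = 0.028 kg m⁻⁴
  97–107 m: Δρ/Δz = 0.42/10 = 0.042 kg m⁻⁴
  107–133 m: Δρ/Δz = 0.45/26 = 0.017 kg m⁻⁴
  133–242 m: Δρ/Δz = 0.39/109 = 3.6 × 10⁻³ kg m⁻⁴
The largest gradient is in the 97–107 m interval — the pycnocline.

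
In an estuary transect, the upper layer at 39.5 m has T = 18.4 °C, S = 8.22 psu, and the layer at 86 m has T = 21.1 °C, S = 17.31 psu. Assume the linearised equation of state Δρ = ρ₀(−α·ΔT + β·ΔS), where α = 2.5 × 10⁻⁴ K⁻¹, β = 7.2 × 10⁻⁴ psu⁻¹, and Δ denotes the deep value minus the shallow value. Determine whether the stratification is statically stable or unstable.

ΔT = 21.1 − 18.4 = +2.7 K and ΔS = 17.31 − 8.22 = +9.09 psu (deep − shallow).
−αΔT = -6.75 × 10⁻⁴; βΔS = 6.5448 × 10⁻³; sum Δρ/ρ₀ = 5.8698 × 10⁻³.
Δρ/ρ₀ > 0, so Δρ > 0: deeper water is denser → statically stable.

stable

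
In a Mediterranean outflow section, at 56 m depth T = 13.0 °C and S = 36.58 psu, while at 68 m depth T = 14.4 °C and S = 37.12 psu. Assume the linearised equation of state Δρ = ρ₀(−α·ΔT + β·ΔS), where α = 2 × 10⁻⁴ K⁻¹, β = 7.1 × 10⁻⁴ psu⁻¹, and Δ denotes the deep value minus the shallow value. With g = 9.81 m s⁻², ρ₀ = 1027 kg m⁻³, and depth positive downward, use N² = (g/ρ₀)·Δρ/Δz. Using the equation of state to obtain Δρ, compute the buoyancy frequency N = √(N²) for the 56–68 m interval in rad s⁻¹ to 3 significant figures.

9.19 × 10⁻³ rad s⁻¹

ΔT = +1.4 K, ΔS = +0.54 psu (deep − shallow).
Δρ/ρ₀ = −αΔT + βΔS = -2.80 × 10⁻⁴ + 3.834 × 10⁻⁴ = 1.034 × 10⁻⁴, so Δρ ≈ 0.1062 kg m⁻³.
N² = (g/ρ₀)·Δρ/Δz = g·(Δρ/ρ₀)/Δz = 9.81 × 1.034 × 10⁻⁴ / 12 = 8.4530 × 10⁻⁵ s⁻².
N = √(8.4530 × 10⁻⁵) = 9.1940 × 10⁻³ rad s⁻¹ ≈ 9.19 × 10⁻³ rad s⁻¹.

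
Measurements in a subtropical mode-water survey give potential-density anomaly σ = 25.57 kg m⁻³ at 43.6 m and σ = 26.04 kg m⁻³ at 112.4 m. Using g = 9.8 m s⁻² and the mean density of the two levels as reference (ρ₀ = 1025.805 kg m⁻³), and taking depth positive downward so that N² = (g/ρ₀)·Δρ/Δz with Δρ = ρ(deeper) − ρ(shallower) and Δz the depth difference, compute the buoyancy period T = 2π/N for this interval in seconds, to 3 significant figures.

Δρ = 1026.04 − 1025.57 = 0.47 kg m⁻³ over Δz = 112.4 − 43.6 = 68.8 m.
N² = (9.8/1025.805) × (0.47/68.8) = 6.5264 × 10⁻⁵ s⁻².
N = √(6.5264 × 10⁻⁵) = 8.0786 × 10⁻³ rad s⁻¹, so T = 2π/N = 777.76 s ≈ 778 s.

778 s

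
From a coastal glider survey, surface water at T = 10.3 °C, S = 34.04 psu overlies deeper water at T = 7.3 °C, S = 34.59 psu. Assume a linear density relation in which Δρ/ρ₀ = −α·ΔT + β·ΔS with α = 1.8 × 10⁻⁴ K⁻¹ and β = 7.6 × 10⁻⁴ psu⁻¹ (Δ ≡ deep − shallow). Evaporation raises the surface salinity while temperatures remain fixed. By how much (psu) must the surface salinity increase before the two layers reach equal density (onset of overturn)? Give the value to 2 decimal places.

Neutral buoyancy requires −α(T_deep − T_surf) + β(S_deep − S_surf′) = 0.
S_surf′ = S_deep − (α/β)·ΔT = 34.59 − (1.8 × 10⁻⁴/7.6 × 10⁻⁴)·(-3.0) = 35.3005 psu.
Increase required: 35.3005 − 34.04 = 1.2605 psu.

1.26 psu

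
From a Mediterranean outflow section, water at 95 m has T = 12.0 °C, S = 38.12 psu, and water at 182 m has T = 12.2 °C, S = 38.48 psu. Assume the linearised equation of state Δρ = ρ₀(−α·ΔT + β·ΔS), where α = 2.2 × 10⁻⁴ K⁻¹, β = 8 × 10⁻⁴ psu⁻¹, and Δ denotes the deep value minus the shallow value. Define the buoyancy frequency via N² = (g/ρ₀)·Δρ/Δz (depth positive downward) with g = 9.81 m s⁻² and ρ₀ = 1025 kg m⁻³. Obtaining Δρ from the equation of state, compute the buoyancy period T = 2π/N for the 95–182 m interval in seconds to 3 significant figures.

1.20 × 10³ s

ΔT = +0.2 K, ΔS = +0.36 psu (deep − shallow).
Δρ/ρ₀ = −αΔT + βΔS = -4.40 × 10⁻⁵ + 2.88 × 10⁻⁴ = 2.44 × 10⁻⁴, so Δρ ≈ 0.2501 kg m⁻³.
N² = (g/ρ₀)·Δρ/Δz = g·(Δρ/ρ₀)/Δz = 9.81 × 2.44 × 10⁻⁴ / 87 = 2.7513 × 10⁻⁵ s⁻².
N = √(2.7513 × 10⁻⁵) = 5.2453 × 10⁻³ rad s⁻¹ → T = 2π/N = 1.1979 × 10³ s ≈ 1.20 × 10³ s.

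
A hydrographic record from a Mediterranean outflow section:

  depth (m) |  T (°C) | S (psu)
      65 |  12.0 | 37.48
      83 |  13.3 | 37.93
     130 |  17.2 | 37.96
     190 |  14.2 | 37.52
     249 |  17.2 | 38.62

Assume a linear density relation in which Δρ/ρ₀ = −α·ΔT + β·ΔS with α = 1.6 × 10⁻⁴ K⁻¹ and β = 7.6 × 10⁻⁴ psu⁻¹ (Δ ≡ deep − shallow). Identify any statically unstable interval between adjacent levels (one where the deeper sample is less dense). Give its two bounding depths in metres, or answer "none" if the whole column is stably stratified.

Evaluate Δρ/ρ₀ = −αΔT + βΔS across each adjacent pair:
  65–83 m: −αΔT+βΔS = −(1.6 × 10⁻⁴)(+1.3)+(7.6 × 10⁻⁴)(+0.45) = 1.3 × 10⁻⁴ → stable
  83–130 m: −αΔT+βΔS = −(1.6 × 10⁻⁴)(+3.9)+(7.6 × 10⁻⁴)(+0.03) = -6.0 × 10⁻⁴ → UNSTABLE
  130–190 m: −αΔT+βΔS = −(1.6 × 10⁻⁴)(-3.0)+(7.6 × 10⁻⁴)(-0.44) = 1.5 × 10⁻⁴ → stable
  190–249 m: −αΔT+βΔS = −(1.6 × 10⁻⁴)(+3.0)+(7.6 × 10⁻⁴)(+1.10) = 3.6 × 10⁻⁴ → stable
The 83–130 m interval has Δρ < 0: lighter water underlies denser water.

83–130 m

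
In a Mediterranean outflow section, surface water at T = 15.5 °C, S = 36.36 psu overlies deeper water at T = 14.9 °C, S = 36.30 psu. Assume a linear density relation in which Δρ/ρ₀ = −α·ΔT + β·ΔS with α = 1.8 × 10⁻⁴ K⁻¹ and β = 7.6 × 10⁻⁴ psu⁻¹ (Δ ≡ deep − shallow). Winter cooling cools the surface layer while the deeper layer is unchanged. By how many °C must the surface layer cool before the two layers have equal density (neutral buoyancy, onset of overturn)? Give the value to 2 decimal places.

Neutral buoyancy requires Δρ = 0, i.e. −α(T_deep − T_surf′) + β(S_deep − S_surf) = 0.
T_surf′ = T_deep − (β/α)·ΔS = 14.9 − (7.6 × 10⁻⁴/1.8 × 10⁻⁴)·(-0.06) = 15.1533 °C.
Cooling required: 15.5 − (15.1533) = 0.3467 °C.

0.35 °C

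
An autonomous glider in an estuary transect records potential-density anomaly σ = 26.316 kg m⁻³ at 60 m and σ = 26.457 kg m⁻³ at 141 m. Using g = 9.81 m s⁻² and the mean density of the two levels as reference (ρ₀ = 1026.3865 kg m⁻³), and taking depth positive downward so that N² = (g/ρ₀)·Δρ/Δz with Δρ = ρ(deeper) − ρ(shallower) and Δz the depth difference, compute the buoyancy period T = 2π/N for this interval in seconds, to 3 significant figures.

Δρ = 1026.457 − 1026.316 = 0.141 kg m⁻³ over Δz = 141 − 60 = 81 m.
N² = (9.81/1026.3865) × (0.141/81) = 1.6638 × 10⁻⁵ s⁻².
N = √(1.6638 × 10⁻⁵) = 4.0790 × 10⁻³ rad s⁻¹, so T = 2π/N = 1.5404 × 10³ s ≈ 1.54 × 10³ s.

1.54 × 10³ s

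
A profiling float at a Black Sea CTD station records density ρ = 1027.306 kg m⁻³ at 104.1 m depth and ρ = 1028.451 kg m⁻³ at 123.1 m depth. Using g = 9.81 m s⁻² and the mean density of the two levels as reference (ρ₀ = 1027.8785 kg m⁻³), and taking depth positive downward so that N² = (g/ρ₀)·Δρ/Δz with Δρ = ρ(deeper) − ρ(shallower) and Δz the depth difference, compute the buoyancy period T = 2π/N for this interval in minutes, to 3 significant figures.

4.37 min

Δρ = 1028.451 − 1027.306 = 1.145 kg m⁻³ over Δz = 123.1 − 104.1 = 19 m.
N² = (9.81/1027.8785) × (1.145/19) = 5.7515 × 10⁻⁴ s⁻².
N = √(5.7515 × 10⁻⁴) = 0.023982 rad s⁻¹, so T = 2π/N = 262.00 s = 4.3667 min ≈ 4.37 min.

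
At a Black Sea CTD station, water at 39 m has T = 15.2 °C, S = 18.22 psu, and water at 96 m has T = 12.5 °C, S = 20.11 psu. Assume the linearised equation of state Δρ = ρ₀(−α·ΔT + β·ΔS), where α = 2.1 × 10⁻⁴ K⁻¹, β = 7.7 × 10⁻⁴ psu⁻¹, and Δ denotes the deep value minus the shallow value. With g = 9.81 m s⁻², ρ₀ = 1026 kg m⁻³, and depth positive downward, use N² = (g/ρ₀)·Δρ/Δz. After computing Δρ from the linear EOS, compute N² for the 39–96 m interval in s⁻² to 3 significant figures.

3.48 × 10⁻⁴ s⁻²

ΔT = -2.7 K, ΔS = +1.89 psu (deep − shallow).
Δρ/ρ₀ = −αΔT + βΔS = 5.67 × 10⁻⁴ + 1.4553 × 10⁻³ = 2.0223 × 10⁻³, so Δρ ≈ 2.075 kg m⁻³.
N² = (g/ρ₀)·Δρ/Δz = g·(Δρ/ρ₀)/Δz = 9.81 × 2.0223 × 10⁻³ / 57 = 3.4805 × 10⁻⁴ s⁻² ≈ 3.48 × 10⁻⁴ s⁻².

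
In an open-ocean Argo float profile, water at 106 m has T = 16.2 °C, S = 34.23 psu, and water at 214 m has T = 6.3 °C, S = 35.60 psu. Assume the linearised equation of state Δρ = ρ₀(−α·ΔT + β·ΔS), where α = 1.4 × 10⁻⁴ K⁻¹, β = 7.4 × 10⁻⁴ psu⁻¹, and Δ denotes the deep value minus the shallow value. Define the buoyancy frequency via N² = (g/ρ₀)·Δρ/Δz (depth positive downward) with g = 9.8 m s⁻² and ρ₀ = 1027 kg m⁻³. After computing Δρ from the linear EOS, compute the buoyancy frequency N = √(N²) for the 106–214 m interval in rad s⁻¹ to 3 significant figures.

0.0148 rad s⁻¹

ΔT = -9.9 K, ΔS = +1.37 psu (deep − shallow).
Δρ/ρ₀ = −αΔT + βΔS = 1.386 × 10⁻³ + 1.0138 × 10⁻³ = 2.3998 × 10⁻³, so Δρ ≈ 2.465 kg m⁻³.
N² = (g/ρ₀)·Δρ/Δz = g·(Δρ/ρ₀)/Δz = 9.8 × 2.3998 × 10⁻³ / 108 = 2.1776 × 10⁻⁴ s⁻².
N = √(2.1776 × 10⁻⁴) = 0.014757 rad s⁻¹ ≈ 0.0148 rad s⁻¹.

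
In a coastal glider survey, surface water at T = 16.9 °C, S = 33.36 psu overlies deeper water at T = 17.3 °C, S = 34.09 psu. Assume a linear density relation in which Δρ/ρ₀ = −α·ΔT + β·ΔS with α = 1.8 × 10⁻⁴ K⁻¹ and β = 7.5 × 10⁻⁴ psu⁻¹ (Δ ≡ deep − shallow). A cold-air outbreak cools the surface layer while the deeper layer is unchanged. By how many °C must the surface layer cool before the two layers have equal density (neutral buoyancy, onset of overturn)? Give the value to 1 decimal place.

2.6 °C

Neutral buoyancy requires Δρ = 0, i.e. −α(T_deep − T_surf′) + β(S_deep − S_surf) = 0.
T_surf′ = T_deep − (β/α)·ΔS = 17.3 − (7.5 × 10⁻⁴/1.8 × 10⁻⁴)·(+0.73) = 14.258 °C.
Cooling required: 16.9 − (14.258) = 2.642 °C.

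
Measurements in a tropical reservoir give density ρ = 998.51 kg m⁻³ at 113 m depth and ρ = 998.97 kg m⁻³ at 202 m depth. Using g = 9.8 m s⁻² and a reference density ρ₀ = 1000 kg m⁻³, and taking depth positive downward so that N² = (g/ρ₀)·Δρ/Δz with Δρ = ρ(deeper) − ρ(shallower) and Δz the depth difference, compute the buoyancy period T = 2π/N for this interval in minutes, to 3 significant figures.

Δρ = 998.97 − 998.51 = 0.46 kg m⁻³ over Δz = 202 − 113 = 89 m.
N² = (9.8/1000) × (0.46/89) = 5.0652 × 10⁻⁵ s⁻².
N = √(5.0652 × 10⁻⁵) = 7.1170 × 10⁻³ rad s⁻¹, so T = 2π/N = 882.84 s = 14.714 min ≈ 14.7 min.

14.7 min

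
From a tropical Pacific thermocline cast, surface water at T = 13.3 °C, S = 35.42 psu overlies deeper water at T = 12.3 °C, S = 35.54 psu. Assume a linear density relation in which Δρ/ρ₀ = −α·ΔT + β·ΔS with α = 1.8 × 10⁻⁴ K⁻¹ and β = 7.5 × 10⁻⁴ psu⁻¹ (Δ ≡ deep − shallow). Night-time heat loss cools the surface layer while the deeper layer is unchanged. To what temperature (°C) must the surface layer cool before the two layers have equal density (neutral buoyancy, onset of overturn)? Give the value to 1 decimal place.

Neutral buoyancy requires Δρ = 0, i.e. −α(T_deep − T_surf′) + β(S_deep − S_surf) = 0.
T_surf′ = T_deep − (β/α)·ΔS = 12.3 − (7.5 × 10⁻⁴/1.8 × 10⁻⁴)·(+0.12) = 11.800 °C.
Cooling required: 13.3 − (11.800) = 1.500 °C.

11.8 °C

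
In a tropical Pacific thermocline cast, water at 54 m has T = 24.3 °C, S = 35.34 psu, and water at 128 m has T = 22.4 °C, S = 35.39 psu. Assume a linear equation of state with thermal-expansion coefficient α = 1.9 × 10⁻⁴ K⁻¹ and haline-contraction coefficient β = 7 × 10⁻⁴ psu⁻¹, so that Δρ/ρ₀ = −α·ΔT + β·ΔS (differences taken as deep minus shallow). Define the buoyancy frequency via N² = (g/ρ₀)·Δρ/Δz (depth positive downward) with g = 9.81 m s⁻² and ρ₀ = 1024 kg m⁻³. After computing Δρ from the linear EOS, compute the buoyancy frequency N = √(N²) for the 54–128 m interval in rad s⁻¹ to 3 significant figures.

ΔT = -1.9 K, ΔS = +0.05 psu (deep − shallow).
Δρ/ρ₀ = −αΔT + βΔS = 3.61 × 10⁻⁴ + 3.50 × 10⁻⁵ = 3.96 × 10⁻⁴, so Δρ ≈ 0.4055 kg m⁻³.
N² = (g/ρ₀)·Δρ/Δz = g·(Δρ/ρ₀)/Δz = 9.81 × 3.96 × 10⁻⁴ / 74 = 5.2497 × 10⁻⁵ s⁻².
N = √(5.2497 × 10⁻⁵) = 7.2455 × 10⁻³ rad s⁻¹ ≈ 7.25 × 10⁻³ rad s⁻¹.

7.25 × 10⁻³ rad s⁻¹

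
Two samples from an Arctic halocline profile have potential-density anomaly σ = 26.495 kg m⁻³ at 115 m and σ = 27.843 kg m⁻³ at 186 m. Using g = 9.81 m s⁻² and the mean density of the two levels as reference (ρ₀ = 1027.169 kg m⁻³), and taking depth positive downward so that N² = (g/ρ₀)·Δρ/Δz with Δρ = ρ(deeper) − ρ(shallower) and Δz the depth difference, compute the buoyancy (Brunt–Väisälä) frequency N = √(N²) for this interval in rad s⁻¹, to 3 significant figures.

Δρ = 1027.843 − 1026.495 = 1.348 kg m⁻³ over Δz = 186 − 115 = 71 m.
N² = (9.81/1027.169) × (1.348/71) = 1.8133 × 10⁻⁴ s⁻².
N = √(1.8133 × 10⁻⁴) = 0.013466 rad s⁻¹ ≈ 0.0135 rad s⁻¹.

0.0135 rad s⁻¹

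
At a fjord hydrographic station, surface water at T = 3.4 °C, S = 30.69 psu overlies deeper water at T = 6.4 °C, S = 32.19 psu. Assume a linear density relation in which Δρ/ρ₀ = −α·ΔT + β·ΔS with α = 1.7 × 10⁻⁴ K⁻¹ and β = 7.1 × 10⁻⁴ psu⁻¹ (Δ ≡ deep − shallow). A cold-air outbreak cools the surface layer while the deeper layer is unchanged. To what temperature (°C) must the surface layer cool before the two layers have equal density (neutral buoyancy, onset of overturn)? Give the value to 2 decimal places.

0.14 °C

Neutral buoyancy requires Δρ = 0, i.e. −α(T_deep − T_surf′) + β(S_deep − S_surf) = 0.
T_surf′ = T_deep − (β/α)·ΔS = 6.4 − (7.1 × 10⁻⁴/1.7 × 10⁻⁴)·(+1.50) = 0.1353 °C.
Cooling required: 3.4 − (0.1353) = 3.2647 °C.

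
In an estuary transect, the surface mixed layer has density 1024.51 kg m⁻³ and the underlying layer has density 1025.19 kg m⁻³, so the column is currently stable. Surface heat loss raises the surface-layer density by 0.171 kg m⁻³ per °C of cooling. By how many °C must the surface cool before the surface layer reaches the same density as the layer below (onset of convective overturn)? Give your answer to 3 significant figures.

3.98 °C

Density deficit of the surface layer: 1025.19 − 1024.51 = 0.68 kg m⁻³.
Required change = 0.68 / 0.171 = 3.98 °C.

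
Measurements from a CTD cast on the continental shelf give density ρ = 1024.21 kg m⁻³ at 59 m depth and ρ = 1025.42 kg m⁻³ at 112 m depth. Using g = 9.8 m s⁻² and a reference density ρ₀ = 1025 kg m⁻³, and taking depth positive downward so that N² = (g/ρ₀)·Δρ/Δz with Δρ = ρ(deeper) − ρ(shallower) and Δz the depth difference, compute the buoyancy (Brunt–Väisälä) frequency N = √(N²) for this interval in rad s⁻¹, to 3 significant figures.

0.0148 rad s⁻¹

Δρ = 1025.42 − 1024.21 = 1.21 kg m⁻³ over Δz = 112 − 59 = 53 m.
N² = (9.8/1025) × (1.21/53) = 2.1828 × 10⁻⁴ s⁻².
N = √(2.1828 × 10⁻⁴) = 0.014774 rad s⁻¹ ≈ 0.0148 rad s⁻¹.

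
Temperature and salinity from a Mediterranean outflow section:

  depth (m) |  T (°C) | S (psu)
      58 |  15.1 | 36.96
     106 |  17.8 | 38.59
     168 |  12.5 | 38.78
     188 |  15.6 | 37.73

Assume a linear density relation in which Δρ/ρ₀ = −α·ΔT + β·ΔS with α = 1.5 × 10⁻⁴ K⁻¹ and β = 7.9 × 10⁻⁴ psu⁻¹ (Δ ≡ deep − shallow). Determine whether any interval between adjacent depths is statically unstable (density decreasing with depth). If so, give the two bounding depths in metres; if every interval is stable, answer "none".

Evaluate Δρ/ρ₀ = −αΔT + βΔS across each adjacent pair:
  58–106 m: −αΔT+βΔS = −(1.5 × 10⁻⁴)(+2.7)+(7.9 × 10⁻⁴)(+1.63) = 8.8 × 10⁻⁴ → stable
  106–168 m: −αΔT+βΔS = −(1.5 × 10⁻⁴)(-5.3)+(7.9 × 10⁻⁴)(+0.19) = 9.5 × 10⁻⁴ → stable
  168–188 m: −αΔT+βΔS = −(1.5 × 10⁻⁴)(+3.1)+(7.9 × 10⁻⁴)(-1.05) = -1.3 × 10⁻³ → UNSTABLE
The 168–188 m interval has Δρ < 0: lighter water underlies denser water.

168–188 m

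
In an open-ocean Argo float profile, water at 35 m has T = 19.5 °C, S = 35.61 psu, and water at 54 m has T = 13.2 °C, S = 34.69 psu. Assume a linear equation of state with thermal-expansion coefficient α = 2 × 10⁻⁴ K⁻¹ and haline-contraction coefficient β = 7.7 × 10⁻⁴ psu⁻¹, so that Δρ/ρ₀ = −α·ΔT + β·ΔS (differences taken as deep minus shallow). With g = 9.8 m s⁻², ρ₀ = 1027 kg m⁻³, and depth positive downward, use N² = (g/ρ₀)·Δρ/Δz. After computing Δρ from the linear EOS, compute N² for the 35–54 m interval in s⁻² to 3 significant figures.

ΔT = -6.3 K, ΔS = -0.92 psu (deep − shallow).
Δρ/ρ₀ = −αΔT + βΔS = 1.26 × 10⁻³ − 7.084 × 10⁻⁴ = 5.516 × 10⁻⁴, so Δρ ≈ 0.5665 kg m⁻³.
N² = (g/ρ₀)·Δρ/Δz = g·(Δρ/ρ₀)/Δz = 9.8 × 5.516 × 10⁻⁴ / 19 = 2.8451 × 10⁻⁴ s⁻² ≈ 2.85 × 10⁻⁴ s⁻².

2.85 × 10⁻⁴ s⁻²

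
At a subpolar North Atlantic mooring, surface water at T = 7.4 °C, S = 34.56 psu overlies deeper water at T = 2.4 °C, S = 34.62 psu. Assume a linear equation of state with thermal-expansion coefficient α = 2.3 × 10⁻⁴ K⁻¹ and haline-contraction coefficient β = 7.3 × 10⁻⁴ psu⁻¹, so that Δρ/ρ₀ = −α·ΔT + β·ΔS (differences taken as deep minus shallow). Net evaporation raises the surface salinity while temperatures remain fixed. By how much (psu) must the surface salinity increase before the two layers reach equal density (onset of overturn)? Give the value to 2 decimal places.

Neutral buoyancy requires −α(T_deep − T_surf) + β(S_deep − S_surf′) = 0.
S_surf′ = S_deep − (α/β)·ΔT = 34.62 − (2.3 × 10⁻⁴/7.3 × 10⁻⁴)·(-5.0) = 36.1953 psu.
Increase required: 36.1953 − 34.56 = 1.6353 psu.

1.64 psu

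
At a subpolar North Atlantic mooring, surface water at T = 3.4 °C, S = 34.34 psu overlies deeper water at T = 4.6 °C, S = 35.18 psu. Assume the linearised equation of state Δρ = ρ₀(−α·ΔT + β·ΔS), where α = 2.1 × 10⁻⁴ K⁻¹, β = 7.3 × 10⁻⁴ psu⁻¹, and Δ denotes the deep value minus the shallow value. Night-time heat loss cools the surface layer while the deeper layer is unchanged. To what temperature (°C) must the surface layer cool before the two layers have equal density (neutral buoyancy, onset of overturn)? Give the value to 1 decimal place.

1.7 °C

Neutral buoyancy requires Δρ = 0, i.e. −α(T_deep − T_surf′) + β(S_deep − S_surf) = 0.
T_surf′ = T_deep − (β/α)·ΔS = 4.6 − (7.3 × 10⁻⁴/2.1 × 10⁻⁴)·(+0.84) = 1.680 °C.
Cooling required: 3.4 − (1.680) = 1.720 °C.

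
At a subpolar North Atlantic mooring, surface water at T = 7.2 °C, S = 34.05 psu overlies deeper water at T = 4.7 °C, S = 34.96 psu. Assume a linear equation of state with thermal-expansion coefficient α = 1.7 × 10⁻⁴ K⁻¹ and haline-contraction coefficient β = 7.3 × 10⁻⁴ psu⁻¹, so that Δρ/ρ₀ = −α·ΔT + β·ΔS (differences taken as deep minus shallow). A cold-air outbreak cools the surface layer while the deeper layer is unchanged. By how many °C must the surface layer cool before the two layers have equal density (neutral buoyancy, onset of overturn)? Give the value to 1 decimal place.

Neutral buoyancy requires Δρ = 0, i.e. −α(T_deep − T_surf′) + β(S_deep − S_surf) = 0.
T_surf′ = T_deep − (β/α)·ΔS = 4.7 − (7.3 × 10⁻⁴/1.7 × 10⁻⁴)·(+0.91) = 0.792 °C.
Cooling required: 7.2 − (0.792) = 6.408 °C.

6.4 °C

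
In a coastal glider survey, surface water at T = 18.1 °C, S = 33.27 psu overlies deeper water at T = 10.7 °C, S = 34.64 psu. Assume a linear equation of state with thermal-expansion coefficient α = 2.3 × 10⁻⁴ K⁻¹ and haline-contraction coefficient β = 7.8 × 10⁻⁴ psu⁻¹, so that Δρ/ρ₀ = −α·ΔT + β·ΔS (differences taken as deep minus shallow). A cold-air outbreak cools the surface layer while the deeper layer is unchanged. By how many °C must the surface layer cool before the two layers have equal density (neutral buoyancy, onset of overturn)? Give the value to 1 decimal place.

12.0 °C

Neutral buoyancy requires Δρ = 0, i.e. −α(T_deep − T_surf′) + β(S_deep − S_surf) = 0.
T_surf′ = T_deep − (β/α)·ΔS = 10.7 − (7.8 × 10⁻⁴/2.3 × 10⁻⁴)·(+1.37) = 6.054 °C.
Cooling required: 18.1 − (6.054) = 12.046 °C.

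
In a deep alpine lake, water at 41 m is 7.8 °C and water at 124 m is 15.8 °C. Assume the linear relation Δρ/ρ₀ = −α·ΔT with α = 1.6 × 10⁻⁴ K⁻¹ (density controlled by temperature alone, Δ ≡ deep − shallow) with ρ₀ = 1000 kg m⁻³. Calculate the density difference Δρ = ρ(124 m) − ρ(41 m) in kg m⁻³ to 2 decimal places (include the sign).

ΔT = +8.0 K, Δρ/ρ₀ = −αΔT = -1.28 × 10⁻³.
Δρ = 1000 × (-1.28 × 10⁻³) = -1.28 kg m⁻³.
Negative Δρ: lighter below, statically unstable.

-1.28 kg m⁻³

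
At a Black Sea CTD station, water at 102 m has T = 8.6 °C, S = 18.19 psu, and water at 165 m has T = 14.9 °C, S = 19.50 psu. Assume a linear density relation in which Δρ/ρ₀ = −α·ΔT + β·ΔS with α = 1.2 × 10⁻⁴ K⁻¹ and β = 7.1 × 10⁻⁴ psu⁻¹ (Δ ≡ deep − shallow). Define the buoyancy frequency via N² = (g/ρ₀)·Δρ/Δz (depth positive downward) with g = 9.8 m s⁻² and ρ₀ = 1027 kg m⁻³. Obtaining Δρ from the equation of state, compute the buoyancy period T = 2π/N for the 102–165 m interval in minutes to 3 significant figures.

ΔT = +6.3 K, ΔS = +1.31 psu (deep − shallow).
Δρ/ρ₀ = −αΔT + βΔS = -7.56 × 10⁻⁴ + 9.301 × 10⁻⁴ = 1.741 × 10⁻⁴, so Δρ ≈ 0.1788 kg m⁻³.
N² = (g/ρ₀)·Δρ/Δz = g·(Δρ/ρ₀)/Δz = 9.8 × 1.741 × 10⁻⁴ / 63 = 2.7082 × 10⁻⁵ s⁻².
N = √(2.7082 × 10⁻⁵) = 5.2040 × 10⁻³ rad s⁻¹ → T = 2π/N = 1.2074 × 10³ s = 20.123 min ≈ 20.1 min.

20.1 min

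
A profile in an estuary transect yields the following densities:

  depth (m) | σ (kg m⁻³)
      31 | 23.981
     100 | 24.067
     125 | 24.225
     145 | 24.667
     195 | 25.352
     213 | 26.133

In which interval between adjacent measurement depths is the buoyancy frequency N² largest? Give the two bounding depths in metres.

Compute the density gradient over each adjacent pair:
  31–100 m: Δρ/Δz = 0.086/69 = 1.2 × 10⁻³ kg m⁻⁴
  100–125 m: Δρ/Δz = 0.158/25 = 6.3 × 10⁻³ kg m⁻⁴
  125–145 m: Δρ/Δz = 0.442/20 = 0.022 kg m⁻⁴
  145–195 m: Δρ/Δz = 0.685/50 = 0.014 kg m⁻⁴
  195–213 m: Δρ/Δz = 0.781/18 = 0.043 kg m⁻⁴
The largest gradient is in the 195–213 m interval — the pycnocline.

195–213 m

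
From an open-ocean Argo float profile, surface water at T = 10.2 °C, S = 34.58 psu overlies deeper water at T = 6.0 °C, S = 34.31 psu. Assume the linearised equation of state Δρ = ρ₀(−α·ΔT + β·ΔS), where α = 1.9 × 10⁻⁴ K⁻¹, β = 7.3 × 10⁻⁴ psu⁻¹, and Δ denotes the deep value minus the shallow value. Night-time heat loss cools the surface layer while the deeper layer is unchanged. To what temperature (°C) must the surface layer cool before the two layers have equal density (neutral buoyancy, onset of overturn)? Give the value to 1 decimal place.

Neutral buoyancy requires Δρ = 0, i.e. −α(T_deep − T_surf′) + β(S_deep − S_surf) = 0.
T_surf′ = T_deep − (β/α)·ΔS = 6.0 − (7.3 × 10⁻⁴/1.9 × 10⁻⁴)·(-0.27) = 7.037 °C.
Cooling required: 10.2 − (7.037) = 3.163 °C.

7.0 °C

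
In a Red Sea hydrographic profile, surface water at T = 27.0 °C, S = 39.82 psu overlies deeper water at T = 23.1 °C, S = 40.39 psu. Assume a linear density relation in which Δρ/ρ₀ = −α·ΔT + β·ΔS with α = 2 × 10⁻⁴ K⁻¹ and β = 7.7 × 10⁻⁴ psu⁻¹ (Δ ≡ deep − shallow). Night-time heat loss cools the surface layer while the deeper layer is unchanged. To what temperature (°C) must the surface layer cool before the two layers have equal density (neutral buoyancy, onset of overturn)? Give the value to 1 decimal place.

Neutral buoyancy requires Δρ = 0, i.e. −α(T_deep − T_surf′) + β(S_deep − S_surf) = 0.
T_surf′ = T_deep − (β/α)·ΔS = 23.1 − (7.7 × 10⁻⁴/2 × 10⁻⁴)·(+0.57) = 20.906 °C.
Cooling required: 27.0 − (20.906) = 6.094 °C.

20.9 °C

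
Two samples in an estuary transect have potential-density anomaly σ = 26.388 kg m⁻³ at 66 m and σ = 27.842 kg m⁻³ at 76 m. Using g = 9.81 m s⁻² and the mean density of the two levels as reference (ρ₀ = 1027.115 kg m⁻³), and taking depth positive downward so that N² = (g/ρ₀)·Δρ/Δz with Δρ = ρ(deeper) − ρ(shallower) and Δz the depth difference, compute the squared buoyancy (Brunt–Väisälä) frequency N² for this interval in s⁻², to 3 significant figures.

Δρ = 1027.842 − 1026.388 = 1.454 kg m⁻³ over Δz = 76 − 66 = 10 m.
N² = (9.81/1027.115) × (1.454/10) = 1.3887 × 10⁻³ s⁻² ≈ 1.39 × 10⁻³ s⁻².

1.39 × 10⁻³ s⁻²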